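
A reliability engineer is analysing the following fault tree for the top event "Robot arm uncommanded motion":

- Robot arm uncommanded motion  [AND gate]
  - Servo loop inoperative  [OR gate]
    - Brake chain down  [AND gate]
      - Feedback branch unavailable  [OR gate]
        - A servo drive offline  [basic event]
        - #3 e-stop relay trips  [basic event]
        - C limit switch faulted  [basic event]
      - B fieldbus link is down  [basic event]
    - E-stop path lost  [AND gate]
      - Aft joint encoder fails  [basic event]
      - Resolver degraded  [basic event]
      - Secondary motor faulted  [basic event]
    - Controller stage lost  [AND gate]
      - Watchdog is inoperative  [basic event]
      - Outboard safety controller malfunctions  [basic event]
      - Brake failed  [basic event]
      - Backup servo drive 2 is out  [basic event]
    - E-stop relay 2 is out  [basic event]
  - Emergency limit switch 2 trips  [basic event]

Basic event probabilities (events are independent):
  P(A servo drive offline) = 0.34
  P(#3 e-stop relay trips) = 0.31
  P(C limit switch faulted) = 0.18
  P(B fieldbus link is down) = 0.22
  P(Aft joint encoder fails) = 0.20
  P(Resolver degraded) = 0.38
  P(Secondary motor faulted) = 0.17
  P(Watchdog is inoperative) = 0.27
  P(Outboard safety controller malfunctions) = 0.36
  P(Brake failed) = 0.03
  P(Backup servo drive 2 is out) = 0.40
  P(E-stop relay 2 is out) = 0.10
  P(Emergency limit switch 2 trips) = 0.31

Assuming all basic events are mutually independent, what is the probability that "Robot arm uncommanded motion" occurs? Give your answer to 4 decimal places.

0.0728

P(Feedback branch unavailable) [OR] = 1 − (1−0.34) × (1−0.31) × (1−0.18) = 0.626572
P(Brake chain down) [AND] = 0.626572 × 0.22 = 0.137846
P(E-stop path lost) [AND] = 0.20 × 0.38 × 0.17 = 0.012920
P(Controller stage lost) [AND] = 0.27 × 0.36 × 0.03 × 0.40 = 0.001166
P(Servo loop inoperative) [OR] = 1 − (1−0.137846) × (1−0.012920) × (1−0.001166) × (1−0.10) = 0.234980
P(Robot arm uncommanded motion) [AND] = 0.234980 × 0.31 = 0.072844
Rounded to 4 decimal places: P(Robot arm uncommanded motion) ≈ 0.0728.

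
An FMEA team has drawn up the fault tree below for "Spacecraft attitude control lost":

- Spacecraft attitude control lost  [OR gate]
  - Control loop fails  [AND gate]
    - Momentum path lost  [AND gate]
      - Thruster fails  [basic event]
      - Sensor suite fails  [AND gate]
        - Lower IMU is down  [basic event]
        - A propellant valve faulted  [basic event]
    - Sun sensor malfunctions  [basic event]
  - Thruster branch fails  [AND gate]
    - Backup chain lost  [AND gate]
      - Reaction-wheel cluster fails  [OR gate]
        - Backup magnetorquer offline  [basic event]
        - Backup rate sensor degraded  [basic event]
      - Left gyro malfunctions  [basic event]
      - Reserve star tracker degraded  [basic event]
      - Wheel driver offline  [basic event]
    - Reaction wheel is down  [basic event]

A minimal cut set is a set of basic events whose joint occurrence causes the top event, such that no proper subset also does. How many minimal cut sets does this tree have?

3

Sensor suite fails [AND]: one cut set from each child combined → 1 × 1 = 1 cut set(s).
Momentum path lost [AND]: one cut set from each child combined → 1 × 1 = 1 cut set(s).
Control loop fails [AND]: one cut set from each child combined → 1 × 1 = 1 cut set(s).
Reaction-wheel cluster fails [OR]: union of children's cut sets → 2 cut set(s).
Backup chain lost [AND]: one cut set from each child combined → 2 × 1 × 1 × 1 = 2 cut set(s).
Thruster branch fails [AND]: one cut set from each child combined → 2 × 1 = 2 cut set(s).
Spacecraft attitude control lost [OR]: union of children's cut sets → 3 cut set(s).
Minimal cut sets: {A propellant valve faulted, Lower IMU is down, Sun sensor malfunctions, Thruster fails}; {Backup magnetorquer offline, Left gyro malfunctions, Reaction wheel is down, Reserve star tracker degraded, Wheel driver offline}; {Backup rate sensor degraded, Left gyro malfunctions, Reaction wheel is down, Reserve star tracker degraded, Wheel driver offline}.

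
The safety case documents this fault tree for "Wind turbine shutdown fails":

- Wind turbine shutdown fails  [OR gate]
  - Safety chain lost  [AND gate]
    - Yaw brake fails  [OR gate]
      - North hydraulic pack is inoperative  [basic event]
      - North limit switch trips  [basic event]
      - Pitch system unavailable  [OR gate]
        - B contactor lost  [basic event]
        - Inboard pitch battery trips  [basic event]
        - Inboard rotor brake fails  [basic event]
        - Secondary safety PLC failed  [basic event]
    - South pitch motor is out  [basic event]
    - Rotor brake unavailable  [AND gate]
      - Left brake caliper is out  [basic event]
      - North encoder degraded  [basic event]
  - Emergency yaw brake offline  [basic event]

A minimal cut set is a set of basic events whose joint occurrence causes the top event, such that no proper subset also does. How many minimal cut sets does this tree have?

Pitch system unavailable [OR]: union of children's cut sets → 4 cut set(s).
Yaw brake fails [OR]: union of children's cut sets → 6 cut set(s).
Rotor brake unavailable [AND]: one cut set from each child combined → 1 × 1 = 1 cut set(s).
Safety chain lost [AND]: one cut set from each child combined → 6 × 1 × 1 = 6 cut set(s).
Wind turbine shutdown fails [OR]: union of children's cut sets → 7 cut set(s).
Minimal cut sets: {Left brake caliper is out, North encoder degraded, North hydraulic pack is inoperative, South pitch motor is out}; {Left brake caliper is out, North encoder degraded, North limit switch trips, South pitch motor is out}; {B contactor lost, Left brake caliper is out, North encoder degraded, South pitch motor is out}; {Inboard pitch battery trips, Left brake caliper is out, North encoder degraded, South pitch motor is out}; {Inboard rotor brake fails, Left brake caliper is out, North encoder degraded, South pitch motor is out}; {Left brake caliper is out, North encoder degraded, Secondary safety PLC failed, South pitch motor is out}; {Emergency yaw brake offline}.

7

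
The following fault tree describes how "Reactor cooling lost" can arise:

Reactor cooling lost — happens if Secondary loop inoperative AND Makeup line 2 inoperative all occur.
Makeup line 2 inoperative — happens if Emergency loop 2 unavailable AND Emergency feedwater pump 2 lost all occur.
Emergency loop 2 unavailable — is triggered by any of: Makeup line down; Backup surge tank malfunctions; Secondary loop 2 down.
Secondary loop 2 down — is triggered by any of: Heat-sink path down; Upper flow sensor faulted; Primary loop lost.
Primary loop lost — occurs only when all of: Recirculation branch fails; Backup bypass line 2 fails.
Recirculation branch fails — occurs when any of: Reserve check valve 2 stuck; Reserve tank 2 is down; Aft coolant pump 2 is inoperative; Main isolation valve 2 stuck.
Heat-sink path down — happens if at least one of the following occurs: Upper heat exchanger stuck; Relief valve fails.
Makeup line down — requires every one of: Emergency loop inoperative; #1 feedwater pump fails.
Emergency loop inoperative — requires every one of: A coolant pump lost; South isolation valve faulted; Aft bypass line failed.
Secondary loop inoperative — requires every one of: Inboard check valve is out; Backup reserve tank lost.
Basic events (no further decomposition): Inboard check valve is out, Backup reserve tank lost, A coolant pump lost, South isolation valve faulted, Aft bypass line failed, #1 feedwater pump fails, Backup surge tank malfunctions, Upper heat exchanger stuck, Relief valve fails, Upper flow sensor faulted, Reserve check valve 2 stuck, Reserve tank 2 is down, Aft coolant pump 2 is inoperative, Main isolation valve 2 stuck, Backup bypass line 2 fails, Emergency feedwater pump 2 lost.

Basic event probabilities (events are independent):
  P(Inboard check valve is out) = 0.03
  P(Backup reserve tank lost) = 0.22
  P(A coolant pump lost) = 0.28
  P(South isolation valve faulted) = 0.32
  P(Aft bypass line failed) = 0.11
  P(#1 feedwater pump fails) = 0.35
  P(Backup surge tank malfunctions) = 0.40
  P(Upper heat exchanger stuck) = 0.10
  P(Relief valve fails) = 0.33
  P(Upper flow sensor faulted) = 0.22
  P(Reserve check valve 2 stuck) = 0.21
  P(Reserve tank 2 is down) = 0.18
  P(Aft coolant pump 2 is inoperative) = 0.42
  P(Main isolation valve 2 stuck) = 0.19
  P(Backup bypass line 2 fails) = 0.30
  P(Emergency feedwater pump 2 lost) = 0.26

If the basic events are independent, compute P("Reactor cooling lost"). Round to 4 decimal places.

P(Secondary loop inoperative) [AND] = 0.03 × 0.22 = 0.006600
P(Emergency loop inoperative) [AND] = 0.28 × 0.32 × 0.11 = 0.009856
P(Makeup line down) [AND] = 0.009856 × 0.35 = 0.003450
P(Heat-sink path down) [OR] = 1 − (1−0.10) × (1−0.33) = 0.397000
P(Recirculation branch fails) [OR] = 1 − (1−0.21) × (1−0.18) × (1−0.42) × (1−0.19) = 0.695664
P(Primary loop lost) [AND] = 0.695664 × 0.30 = 0.208699
P(Secondary loop 2 down) [OR] = 1 − (1−0.397000) × (1−0.22) × (1−0.208699) = 0.627819
P(Emergency loop 2 unavailable) [OR] = 1 − (1−0.003450) × (1−0.40) × (1−0.627819) = 0.777462
P(Makeup line 2 inoperative) [AND] = 0.777462 × 0.26 = 0.202140
P(Reactor cooling lost) [AND] = 0.006600 × 0.202140 = 0.001334
Rounded to 4 decimal places: P(Reactor cooling lost) ≈ 0.0013.

0.0013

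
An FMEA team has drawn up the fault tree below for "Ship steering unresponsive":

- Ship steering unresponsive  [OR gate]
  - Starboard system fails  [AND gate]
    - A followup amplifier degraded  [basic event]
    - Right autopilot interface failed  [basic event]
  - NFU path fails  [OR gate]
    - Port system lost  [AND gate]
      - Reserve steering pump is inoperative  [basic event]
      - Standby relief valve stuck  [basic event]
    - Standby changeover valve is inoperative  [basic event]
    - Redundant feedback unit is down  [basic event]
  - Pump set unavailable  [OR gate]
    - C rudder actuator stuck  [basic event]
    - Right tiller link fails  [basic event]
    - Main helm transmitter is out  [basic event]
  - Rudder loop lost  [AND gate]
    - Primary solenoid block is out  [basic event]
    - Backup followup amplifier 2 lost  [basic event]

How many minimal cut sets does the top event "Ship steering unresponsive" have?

8

Starboard system fails [AND]: one cut set from each child combined → 1 × 1 = 1 cut set(s).
Port system lost [AND]: one cut set from each child combined → 1 × 1 = 1 cut set(s).
NFU path fails [OR]: union of children's cut sets → 3 cut set(s).
Pump set unavailable [OR]: union of children's cut sets → 3 cut set(s).
Rudder loop lost [AND]: one cut set from each child combined → 1 × 1 = 1 cut set(s).
Ship steering unresponsive [OR]: union of children's cut sets → 8 cut set(s).
Minimal cut sets: {A followup amplifier degraded, Right autopilot interface failed}; {Reserve steering pump is inoperative, Standby relief valve stuck}; {Standby changeover valve is inoperative}; {Redundant feedback unit is down}; {C rudder actuator stuck}; {Right tiller link fails}; {Main helm transmitter is out}; {Backup followup amplifier 2 lost, Primary solenoid block is out}.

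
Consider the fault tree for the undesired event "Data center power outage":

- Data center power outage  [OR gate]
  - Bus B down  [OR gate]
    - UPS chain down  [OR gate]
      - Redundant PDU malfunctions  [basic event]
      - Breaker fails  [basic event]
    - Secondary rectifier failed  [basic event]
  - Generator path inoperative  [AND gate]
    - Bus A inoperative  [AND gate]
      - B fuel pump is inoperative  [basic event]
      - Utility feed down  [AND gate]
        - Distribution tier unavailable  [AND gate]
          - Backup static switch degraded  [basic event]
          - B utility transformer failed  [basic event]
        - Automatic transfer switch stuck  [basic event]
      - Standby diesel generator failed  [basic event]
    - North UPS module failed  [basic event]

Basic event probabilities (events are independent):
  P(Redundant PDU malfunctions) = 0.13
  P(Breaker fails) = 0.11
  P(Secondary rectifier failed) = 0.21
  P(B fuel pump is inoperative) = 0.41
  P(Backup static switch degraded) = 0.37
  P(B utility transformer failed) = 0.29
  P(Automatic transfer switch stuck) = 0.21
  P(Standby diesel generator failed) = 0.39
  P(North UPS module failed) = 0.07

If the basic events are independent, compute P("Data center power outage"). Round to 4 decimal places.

P(UPS chain down) [OR] = 1 − (1−0.13) × (1−0.11) = 0.225700
P(Bus B down) [OR] = 1 − (1−0.225700) × (1−0.21) = 0.388303
P(Distribution tier unavailable) [AND] = 0.37 × 0.29 = 0.107300
P(Utility feed down) [AND] = 0.107300 × 0.21 = 0.022533
P(Bus A inoperative) [AND] = 0.41 × 0.022533 × 0.39 = 0.003603
P(Generator path inoperative) [AND] = 0.003603 × 0.07 = 0.000252
P(Data center power outage) [OR] = 1 − (1−0.388303) × (1−0.000252) = 0.388457
Rounded to 4 decimal places: P(Data center power outage) ≈ 0.3885.

0.3885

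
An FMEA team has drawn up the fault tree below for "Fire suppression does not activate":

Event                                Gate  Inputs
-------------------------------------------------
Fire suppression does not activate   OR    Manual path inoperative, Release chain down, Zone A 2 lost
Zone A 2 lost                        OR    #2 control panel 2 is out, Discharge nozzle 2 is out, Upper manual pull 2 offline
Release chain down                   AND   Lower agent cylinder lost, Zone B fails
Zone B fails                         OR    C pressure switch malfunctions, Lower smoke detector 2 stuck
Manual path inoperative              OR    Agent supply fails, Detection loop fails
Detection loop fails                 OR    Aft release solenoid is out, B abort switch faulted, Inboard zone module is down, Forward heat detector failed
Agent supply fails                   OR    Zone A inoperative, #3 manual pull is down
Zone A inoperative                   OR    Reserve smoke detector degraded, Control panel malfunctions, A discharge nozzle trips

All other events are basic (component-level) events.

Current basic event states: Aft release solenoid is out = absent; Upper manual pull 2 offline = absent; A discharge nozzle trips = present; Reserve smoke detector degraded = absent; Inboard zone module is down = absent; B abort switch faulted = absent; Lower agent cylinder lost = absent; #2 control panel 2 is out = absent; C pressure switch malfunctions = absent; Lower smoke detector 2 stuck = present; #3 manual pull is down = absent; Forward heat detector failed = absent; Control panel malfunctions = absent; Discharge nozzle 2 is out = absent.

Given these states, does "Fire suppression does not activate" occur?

Yes

Zone A inoperative [OR]: Reserve smoke detector degraded=not, Control panel malfunctions=not, A discharge nozzle trips=occurs → at least one input occurs → occurs.
Agent supply fails [OR]: Zone A inoperative=occurs, #3 manual pull is down=not → at least one input occurs → occurs.
Detection loop fails [OR]: Aft release solenoid is out=not, B abort switch faulted=not, Inboard zone module is down=not, Forward heat detector failed=not → no input occurs → does not occur.
Manual path inoperative [OR]: Agent supply fails=occurs, Detection loop fails=not → at least one input occurs → occurs.
Zone B fails [OR]: C pressure switch malfunctions=not, Lower smoke detector 2 stuck=occurs → at least one input occurs → occurs.
Release chain down [AND]: Lower agent cylinder lost=not, Zone B fails=occurs → not all inputs occur → does not occur.
Zone A 2 lost [OR]: #2 control panel 2 is out=not, Discharge nozzle 2 is out=not, Upper manual pull 2 offline=not → no input occurs → does not occur.
Fire suppression does not activate [OR]: Manual path inoperative=occurs, Release chain down=not, Zone A 2 lost=not → at least one input occurs → occurs.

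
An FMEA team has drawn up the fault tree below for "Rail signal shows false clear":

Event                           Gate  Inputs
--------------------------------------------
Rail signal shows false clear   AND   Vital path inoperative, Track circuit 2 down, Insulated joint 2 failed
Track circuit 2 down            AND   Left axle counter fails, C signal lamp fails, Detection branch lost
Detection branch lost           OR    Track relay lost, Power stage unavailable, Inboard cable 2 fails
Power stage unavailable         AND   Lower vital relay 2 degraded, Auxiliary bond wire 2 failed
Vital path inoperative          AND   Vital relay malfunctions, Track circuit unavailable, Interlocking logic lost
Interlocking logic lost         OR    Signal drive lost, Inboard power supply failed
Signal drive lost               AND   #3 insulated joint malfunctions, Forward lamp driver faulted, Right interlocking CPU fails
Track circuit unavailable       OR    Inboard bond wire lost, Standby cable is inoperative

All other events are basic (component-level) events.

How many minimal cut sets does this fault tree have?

12

Track circuit unavailable [OR]: union of children's cut sets → 2 cut set(s).
Signal drive lost [AND]: one cut set from each child combined → 1 × 1 × 1 = 1 cut set(s).
Interlocking logic lost [OR]: union of children's cut sets → 2 cut set(s).
Vital path inoperative [AND]: one cut set from each child combined → 1 × 2 × 2 = 4 cut set(s).
Power stage unavailable [AND]: one cut set from each child combined → 1 × 1 = 1 cut set(s).
Detection branch lost [OR]: union of children's cut sets → 3 cut set(s).
Track circuit 2 down [AND]: one cut set from each child combined → 1 × 1 × 3 = 3 cut set(s).
Rail signal shows false clear [AND]: one cut set from each child combined → 4 × 3 × 1 = 12 cut set(s).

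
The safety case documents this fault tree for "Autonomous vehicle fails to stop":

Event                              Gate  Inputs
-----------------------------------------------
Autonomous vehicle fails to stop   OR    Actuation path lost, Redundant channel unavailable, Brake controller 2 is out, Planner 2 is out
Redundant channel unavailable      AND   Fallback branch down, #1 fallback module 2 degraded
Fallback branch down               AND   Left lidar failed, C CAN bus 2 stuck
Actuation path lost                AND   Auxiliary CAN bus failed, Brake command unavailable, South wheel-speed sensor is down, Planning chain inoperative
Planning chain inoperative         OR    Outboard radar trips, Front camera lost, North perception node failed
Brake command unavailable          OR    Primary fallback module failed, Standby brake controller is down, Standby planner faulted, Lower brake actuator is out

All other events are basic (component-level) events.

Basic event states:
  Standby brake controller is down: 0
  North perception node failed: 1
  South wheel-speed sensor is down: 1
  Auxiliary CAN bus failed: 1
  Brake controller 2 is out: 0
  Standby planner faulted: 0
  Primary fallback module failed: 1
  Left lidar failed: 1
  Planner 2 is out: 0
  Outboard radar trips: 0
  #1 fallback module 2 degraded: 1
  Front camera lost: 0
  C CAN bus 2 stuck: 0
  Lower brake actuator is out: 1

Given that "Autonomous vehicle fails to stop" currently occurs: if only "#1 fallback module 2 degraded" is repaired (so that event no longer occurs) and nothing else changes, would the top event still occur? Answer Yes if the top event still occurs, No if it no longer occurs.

Counterfactual: set "#1 fallback module 2 degraded" to not occurred.
Brake command unavailable [OR]: Primary fallback module failed=occurs, Standby brake controller is down=not, Standby planner faulted=not, Lower brake actuator is out=occurs → at least one input occurs → occurs.
Planning chain inoperative [OR]: Outboard radar trips=not, Front camera lost=not, North perception node failed=occurs → at least one input occurs → occurs.
Actuation path lost [AND]: Auxiliary CAN bus failed=occurs, Brake command unavailable=occurs, South wheel-speed sensor is down=occurs, Planning chain inoperative=occurs → all inputs occur → occurs.
Fallback branch down [AND]: Left lidar failed=occurs, C CAN bus 2 stuck=not → not all inputs occur → does not occur.
Redundant channel unavailable [AND]: Fallback branch down=not, #1 fallback module 2 degraded=not → not all inputs occur → does not occur.
Autonomous vehicle fails to stop [OR]: Actuation path lost=occurs, Redundant channel unavailable=not, Brake controller 2 is out=not, Planner 2 is out=not → at least one input occurs → occurs.

Yes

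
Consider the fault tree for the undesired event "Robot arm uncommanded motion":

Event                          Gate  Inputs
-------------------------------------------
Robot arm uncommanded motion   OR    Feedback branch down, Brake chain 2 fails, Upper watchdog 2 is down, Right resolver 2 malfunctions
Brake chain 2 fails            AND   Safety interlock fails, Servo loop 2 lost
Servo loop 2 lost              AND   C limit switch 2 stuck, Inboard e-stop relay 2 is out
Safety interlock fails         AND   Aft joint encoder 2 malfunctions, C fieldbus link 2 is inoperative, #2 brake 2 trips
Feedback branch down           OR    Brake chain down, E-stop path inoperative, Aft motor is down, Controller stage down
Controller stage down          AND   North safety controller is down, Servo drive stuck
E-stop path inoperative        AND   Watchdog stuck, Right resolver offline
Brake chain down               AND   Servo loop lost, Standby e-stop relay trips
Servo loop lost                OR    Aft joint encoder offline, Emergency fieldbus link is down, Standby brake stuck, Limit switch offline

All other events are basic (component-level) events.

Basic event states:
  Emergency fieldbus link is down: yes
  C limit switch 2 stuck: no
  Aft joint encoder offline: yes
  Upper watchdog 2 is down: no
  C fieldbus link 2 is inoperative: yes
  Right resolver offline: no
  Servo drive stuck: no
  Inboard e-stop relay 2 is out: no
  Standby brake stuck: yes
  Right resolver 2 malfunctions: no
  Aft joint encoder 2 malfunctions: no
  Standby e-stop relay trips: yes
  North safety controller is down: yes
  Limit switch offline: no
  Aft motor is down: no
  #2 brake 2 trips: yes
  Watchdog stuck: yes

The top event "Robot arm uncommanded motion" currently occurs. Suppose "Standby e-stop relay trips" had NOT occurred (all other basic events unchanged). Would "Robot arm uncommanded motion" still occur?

Counterfactual: set "Standby e-stop relay trips" to not occurred.
Servo loop lost [OR]: Aft joint encoder offline=occurs, Emergency fieldbus link is down=occurs, Standby brake stuck=occurs, Limit switch offline=not → at least one input occurs → occurs.
Brake chain down [AND]: Servo loop lost=occurs, Standby e-stop relay trips=not → not all inputs occur → does not occur.
E-stop path inoperative [AND]: Watchdog stuck=occurs, Right resolver offline=not → not all inputs occur → does not occur.
Controller stage down [AND]: North safety controller is down=occurs, Servo drive stuck=not → not all inputs occur → does not occur.
Feedback branch down [OR]: Brake chain down=not, E-stop path inoperative=not, Aft motor is down=not, Controller stage down=not → no input occurs → does not occur.
Safety interlock fails [AND]: Aft joint encoder 2 malfunctions=not, C fieldbus link 2 is inoperative=occurs, #2 brake 2 trips=occurs → not all inputs occur → does not occur.
Servo loop 2 lost [AND]: C limit switch 2 stuck=not, Inboard e-stop relay 2 is out=not → not all inputs occur → does not occur.
Brake chain 2 fails [AND]: Safety interlock fails=not, Servo loop 2 lost=not → not all inputs occur → does not occur.
Robot arm uncommanded motion [OR]: Feedback branch down=not, Brake chain 2 fails=not, Upper watchdog 2 is down=not, Right resolver 2 malfunctions=not → no input occurs → does not occur.

No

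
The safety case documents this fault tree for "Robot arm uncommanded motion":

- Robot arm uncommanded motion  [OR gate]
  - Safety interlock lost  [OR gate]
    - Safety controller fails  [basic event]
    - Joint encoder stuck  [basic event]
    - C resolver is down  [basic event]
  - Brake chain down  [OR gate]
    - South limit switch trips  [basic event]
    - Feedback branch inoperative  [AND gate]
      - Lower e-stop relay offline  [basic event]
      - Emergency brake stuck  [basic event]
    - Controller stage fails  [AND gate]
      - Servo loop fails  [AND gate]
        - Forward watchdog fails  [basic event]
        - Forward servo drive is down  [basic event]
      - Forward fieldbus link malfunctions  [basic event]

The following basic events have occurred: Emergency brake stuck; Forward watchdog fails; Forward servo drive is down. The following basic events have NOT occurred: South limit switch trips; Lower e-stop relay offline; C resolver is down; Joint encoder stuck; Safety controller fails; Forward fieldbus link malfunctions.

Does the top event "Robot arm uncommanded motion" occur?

No

Safety interlock lost [OR]: Safety controller fails=not, Joint encoder stuck=not, C resolver is down=not → no input occurs → does not occur.
Feedback branch inoperative [AND]: Lower e-stop relay offline=not, Emergency brake stuck=occurs → not all inputs occur → does not occur.
Servo loop fails [AND]: Forward watchdog fails=occurs, Forward servo drive is down=occurs → all inputs occur → occurs.
Controller stage fails [AND]: Servo loop fails=occurs, Forward fieldbus link malfunctions=not → not all inputs occur → does not occur.
Brake chain down [OR]: South limit switch trips=not, Feedback branch inoperative=not, Controller stage fails=not → no input occurs → does not occur.
Robot arm uncommanded motion [OR]: Safety interlock lost=not, Brake chain down=not → no input occurs → does not occur.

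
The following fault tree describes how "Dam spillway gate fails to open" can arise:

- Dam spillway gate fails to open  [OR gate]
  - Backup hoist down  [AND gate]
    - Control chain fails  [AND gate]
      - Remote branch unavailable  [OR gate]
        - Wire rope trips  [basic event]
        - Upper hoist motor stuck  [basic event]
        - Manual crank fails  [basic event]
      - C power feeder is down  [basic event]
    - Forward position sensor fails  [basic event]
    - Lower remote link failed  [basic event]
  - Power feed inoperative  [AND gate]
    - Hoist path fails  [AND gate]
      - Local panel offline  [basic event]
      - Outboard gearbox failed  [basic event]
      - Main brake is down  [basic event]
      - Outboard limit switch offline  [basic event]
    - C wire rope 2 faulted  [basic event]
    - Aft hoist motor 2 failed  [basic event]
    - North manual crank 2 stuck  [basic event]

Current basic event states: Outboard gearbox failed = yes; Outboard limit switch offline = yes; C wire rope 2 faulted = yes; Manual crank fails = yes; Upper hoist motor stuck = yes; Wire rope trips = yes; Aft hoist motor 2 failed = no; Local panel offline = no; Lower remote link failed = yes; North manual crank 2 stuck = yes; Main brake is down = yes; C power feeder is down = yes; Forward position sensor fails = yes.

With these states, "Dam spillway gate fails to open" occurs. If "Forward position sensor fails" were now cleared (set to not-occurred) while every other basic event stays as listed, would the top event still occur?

Counterfactual: set "Forward position sensor fails" to not occurred.
Remote branch unavailable [OR]: Wire rope trips=occurs, Upper hoist motor stuck=occurs, Manual crank fails=occurs → at least one input occurs → occurs.
Control chain fails [AND]: Remote branch unavailable=occurs, C power feeder is down=occurs → all inputs occur → occurs.
Backup hoist down [AND]: Control chain fails=occurs, Forward position sensor fails=not, Lower remote link failed=occurs → not all inputs occur → does not occur.
Hoist path fails [AND]: Local panel offline=not, Outboard gearbox failed=occurs, Main brake is down=occurs, Outboard limit switch offline=occurs → not all inputs occur → does not occur.
Power feed inoperative [AND]: Hoist path fails=not, C wire rope 2 faulted=occurs, Aft hoist motor 2 failed=not, North manual crank 2 stuck=occurs → not all inputs occur → does not occur.
Dam spillway gate fails to open [OR]: Backup hoist down=not, Power feed inoperative=not → no input occurs → does not occur.

No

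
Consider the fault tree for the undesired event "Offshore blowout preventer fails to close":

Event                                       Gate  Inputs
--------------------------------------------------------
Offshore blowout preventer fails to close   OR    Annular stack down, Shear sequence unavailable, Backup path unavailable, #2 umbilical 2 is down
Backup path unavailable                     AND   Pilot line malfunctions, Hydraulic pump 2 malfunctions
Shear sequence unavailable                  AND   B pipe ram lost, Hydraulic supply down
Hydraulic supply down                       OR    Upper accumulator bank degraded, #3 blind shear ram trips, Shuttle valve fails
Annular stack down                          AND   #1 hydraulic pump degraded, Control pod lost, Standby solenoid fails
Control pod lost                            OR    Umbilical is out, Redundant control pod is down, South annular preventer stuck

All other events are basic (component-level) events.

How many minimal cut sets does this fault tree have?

8

Control pod lost [OR]: union of children's cut sets → 3 cut set(s).
Annular stack down [AND]: one cut set from each child combined → 1 × 3 × 1 = 3 cut set(s).
Hydraulic supply down [OR]: union of children's cut sets → 3 cut set(s).
Shear sequence unavailable [AND]: one cut set from each child combined → 1 × 3 = 3 cut set(s).
Backup path unavailable [AND]: one cut set from each child combined → 1 × 1 = 1 cut set(s).
Offshore blowout preventer fails to close [OR]: union of children's cut sets → 8 cut set(s).
Minimal cut sets: {#1 hydraulic pump degraded, Standby solenoid fails, Umbilical is out}; {#1 hydraulic pump degraded, Redundant control pod is down, Standby solenoid fails}; {#1 hydraulic pump degraded, South annular preventer stuck, Standby solenoid fails}; {B pipe ram lost, Upper accumulator bank degraded}; {#3 blind shear ram trips, B pipe ram lost}; {B pipe ram lost, Shuttle valve fails}; {Hydraulic pump 2 malfunctions, Pilot line malfunctions}; {#2 umbilical 2 is down}.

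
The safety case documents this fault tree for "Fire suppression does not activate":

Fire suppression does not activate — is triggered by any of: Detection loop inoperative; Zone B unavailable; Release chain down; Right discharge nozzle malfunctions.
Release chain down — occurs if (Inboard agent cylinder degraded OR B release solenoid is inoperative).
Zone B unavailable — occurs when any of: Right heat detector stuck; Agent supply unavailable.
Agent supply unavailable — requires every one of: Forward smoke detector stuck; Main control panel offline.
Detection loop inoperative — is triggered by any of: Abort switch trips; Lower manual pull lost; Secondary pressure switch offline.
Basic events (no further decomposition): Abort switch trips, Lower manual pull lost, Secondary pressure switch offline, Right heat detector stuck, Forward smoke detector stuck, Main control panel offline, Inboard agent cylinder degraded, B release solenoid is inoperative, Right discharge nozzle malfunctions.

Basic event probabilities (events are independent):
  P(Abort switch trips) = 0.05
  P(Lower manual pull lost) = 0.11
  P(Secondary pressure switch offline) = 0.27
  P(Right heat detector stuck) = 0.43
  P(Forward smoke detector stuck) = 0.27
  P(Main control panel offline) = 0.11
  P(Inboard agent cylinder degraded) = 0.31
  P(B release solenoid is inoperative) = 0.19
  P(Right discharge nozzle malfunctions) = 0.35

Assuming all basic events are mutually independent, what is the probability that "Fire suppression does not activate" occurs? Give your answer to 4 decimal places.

0.8760

P(Detection loop inoperative) [OR] = 1 − (1−0.05) × (1−0.11) × (1−0.27) = 0.382785
P(Agent supply unavailable) [AND] = 0.27 × 0.11 = 0.029700
P(Zone B unavailable) [OR] = 1 − (1−0.43) × (1−0.029700) = 0.446929
P(Release chain down) [OR] = 1 − (1−0.31) × (1−0.19) = 0.441100
P(Fire suppression does not activate) [OR] = 1 − (1−0.382785) × (1−0.446929) × (1−0.441100) × (1−0.35) = 0.875988
Rounded to 4 decimal places: P(Fire suppression does not activate) ≈ 0.8760.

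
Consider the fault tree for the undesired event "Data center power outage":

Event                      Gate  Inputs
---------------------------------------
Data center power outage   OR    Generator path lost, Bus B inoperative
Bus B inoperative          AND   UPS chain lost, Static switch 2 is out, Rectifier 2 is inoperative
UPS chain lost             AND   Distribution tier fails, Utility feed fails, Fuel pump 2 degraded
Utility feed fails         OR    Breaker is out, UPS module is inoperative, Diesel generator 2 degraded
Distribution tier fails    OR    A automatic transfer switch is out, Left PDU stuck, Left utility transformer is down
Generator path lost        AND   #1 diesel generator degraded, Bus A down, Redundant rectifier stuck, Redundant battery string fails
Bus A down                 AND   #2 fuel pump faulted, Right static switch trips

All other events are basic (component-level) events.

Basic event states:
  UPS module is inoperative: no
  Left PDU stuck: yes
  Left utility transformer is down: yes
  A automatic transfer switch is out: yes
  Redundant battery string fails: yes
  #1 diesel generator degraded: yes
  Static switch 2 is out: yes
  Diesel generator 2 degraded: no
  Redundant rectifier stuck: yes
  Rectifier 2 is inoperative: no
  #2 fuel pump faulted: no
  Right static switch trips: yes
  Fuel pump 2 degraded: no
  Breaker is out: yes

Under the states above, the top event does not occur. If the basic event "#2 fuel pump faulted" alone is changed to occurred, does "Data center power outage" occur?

Yes

Counterfactual: set "#2 fuel pump faulted" to occurred.
Bus A down [AND]: #2 fuel pump faulted=occurs, Right static switch trips=occurs → all inputs occur → occurs.
Generator path lost [AND]: #1 diesel generator degraded=occurs, Bus A down=occurs, Redundant rectifier stuck=occurs, Redundant battery string fails=occurs → all inputs occur → occurs.
Distribution tier fails [OR]: A automatic transfer switch is out=occurs, Left PDU stuck=occurs, Left utility transformer is down=occurs → at least one input occurs → occurs.
Utility feed fails [OR]: Breaker is out=occurs, UPS module is inoperative=not, Diesel generator 2 degraded=not → at least one input occurs → occurs.
UPS chain lost [AND]: Distribution tier fails=occurs, Utility feed fails=occurs, Fuel pump 2 degraded=not → not all inputs occur → does not occur.
Bus B inoperative [AND]: UPS chain lost=not, Static switch 2 is out=occurs, Rectifier 2 is inoperative=not → not all inputs occur → does not occur.
Data center power outage [OR]: Generator path lost=occurs, Bus B inoperative=not → at least one input occurs → occurs.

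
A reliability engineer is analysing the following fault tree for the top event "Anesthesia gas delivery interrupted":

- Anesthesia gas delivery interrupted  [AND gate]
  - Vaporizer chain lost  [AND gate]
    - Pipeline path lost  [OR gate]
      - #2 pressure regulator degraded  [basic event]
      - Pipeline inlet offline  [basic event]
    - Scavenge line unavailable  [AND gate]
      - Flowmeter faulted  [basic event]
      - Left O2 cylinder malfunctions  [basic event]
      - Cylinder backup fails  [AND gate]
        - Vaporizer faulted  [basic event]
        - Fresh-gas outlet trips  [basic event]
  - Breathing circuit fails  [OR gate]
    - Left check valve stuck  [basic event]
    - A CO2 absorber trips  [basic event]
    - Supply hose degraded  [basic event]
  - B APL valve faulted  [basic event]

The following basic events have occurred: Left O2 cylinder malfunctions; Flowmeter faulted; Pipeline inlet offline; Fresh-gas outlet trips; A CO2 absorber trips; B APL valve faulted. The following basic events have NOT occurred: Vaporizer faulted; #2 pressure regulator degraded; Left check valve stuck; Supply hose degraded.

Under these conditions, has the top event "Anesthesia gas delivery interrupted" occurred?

No

Pipeline path lost [OR]: #2 pressure regulator degraded=not, Pipeline inlet offline=occurs → at least one input occurs → occurs.
Cylinder backup fails [AND]: Vaporizer faulted=not, Fresh-gas outlet trips=occurs → not all inputs occur → does not occur.
Scavenge line unavailable [AND]: Flowmeter faulted=occurs, Left O2 cylinder malfunctions=occurs, Cylinder backup fails=not → not all inputs occur → does not occur.
Vaporizer chain lost [AND]: Pipeline path lost=occurs, Scavenge line unavailable=not → not all inputs occur → does not occur.
Breathing circuit fails [OR]: Left check valve stuck=not, A CO2 absorber trips=occurs, Supply hose degraded=not → at least one input occurs → occurs.
Anesthesia gas delivery interrupted [AND]: Vaporizer chain lost=not, Breathing circuit fails=occurs, B APL valve faulted=occurs → not all inputs occur → does not occur.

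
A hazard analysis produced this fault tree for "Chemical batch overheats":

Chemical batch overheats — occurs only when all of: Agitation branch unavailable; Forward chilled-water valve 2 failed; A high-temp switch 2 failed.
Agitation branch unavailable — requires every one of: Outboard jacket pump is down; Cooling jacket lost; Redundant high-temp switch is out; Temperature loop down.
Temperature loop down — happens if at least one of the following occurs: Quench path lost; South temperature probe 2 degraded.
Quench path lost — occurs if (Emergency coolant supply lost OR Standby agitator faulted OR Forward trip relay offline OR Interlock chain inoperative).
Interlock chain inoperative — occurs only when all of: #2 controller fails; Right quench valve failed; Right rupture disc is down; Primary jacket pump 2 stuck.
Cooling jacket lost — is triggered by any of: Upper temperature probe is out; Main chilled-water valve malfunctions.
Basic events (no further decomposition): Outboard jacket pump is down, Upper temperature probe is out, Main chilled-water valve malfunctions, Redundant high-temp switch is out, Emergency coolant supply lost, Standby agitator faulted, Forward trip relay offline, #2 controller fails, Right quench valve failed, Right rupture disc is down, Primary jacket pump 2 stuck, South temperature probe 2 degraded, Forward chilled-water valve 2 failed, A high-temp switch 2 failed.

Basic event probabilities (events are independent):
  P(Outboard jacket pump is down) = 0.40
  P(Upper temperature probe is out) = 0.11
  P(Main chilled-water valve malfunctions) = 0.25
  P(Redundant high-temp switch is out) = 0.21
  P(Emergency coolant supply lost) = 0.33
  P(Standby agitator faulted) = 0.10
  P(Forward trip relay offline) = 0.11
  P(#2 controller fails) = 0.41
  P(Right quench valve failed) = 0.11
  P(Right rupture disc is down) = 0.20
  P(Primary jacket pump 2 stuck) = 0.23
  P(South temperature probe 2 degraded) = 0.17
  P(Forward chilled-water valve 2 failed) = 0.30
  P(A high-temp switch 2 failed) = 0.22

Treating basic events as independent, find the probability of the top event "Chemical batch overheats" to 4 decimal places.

P(Cooling jacket lost) [OR] = 1 − (1−0.11) × (1−0.25) = 0.332500
P(Interlock chain inoperative) [AND] = 0.41 × 0.11 × 0.20 × 0.23 = 0.002075
P(Quench path lost) [OR] = 1 − (1−0.33) × (1−0.10) × (1−0.11) × (1−0.002075) = 0.464444
P(Temperature loop down) [OR] = 1 − (1−0.464444) × (1−0.17) = 0.555489
P(Agitation branch unavailable) [AND] = 0.40 × 0.332500 × 0.21 × 0.555489 = 0.015515
P(Chemical batch overheats) [AND] = 0.015515 × 0.30 × 0.22 = 0.001024
Rounded to 4 decimal places: P(Chemical batch overheats) ≈ 0.0010.

0.0010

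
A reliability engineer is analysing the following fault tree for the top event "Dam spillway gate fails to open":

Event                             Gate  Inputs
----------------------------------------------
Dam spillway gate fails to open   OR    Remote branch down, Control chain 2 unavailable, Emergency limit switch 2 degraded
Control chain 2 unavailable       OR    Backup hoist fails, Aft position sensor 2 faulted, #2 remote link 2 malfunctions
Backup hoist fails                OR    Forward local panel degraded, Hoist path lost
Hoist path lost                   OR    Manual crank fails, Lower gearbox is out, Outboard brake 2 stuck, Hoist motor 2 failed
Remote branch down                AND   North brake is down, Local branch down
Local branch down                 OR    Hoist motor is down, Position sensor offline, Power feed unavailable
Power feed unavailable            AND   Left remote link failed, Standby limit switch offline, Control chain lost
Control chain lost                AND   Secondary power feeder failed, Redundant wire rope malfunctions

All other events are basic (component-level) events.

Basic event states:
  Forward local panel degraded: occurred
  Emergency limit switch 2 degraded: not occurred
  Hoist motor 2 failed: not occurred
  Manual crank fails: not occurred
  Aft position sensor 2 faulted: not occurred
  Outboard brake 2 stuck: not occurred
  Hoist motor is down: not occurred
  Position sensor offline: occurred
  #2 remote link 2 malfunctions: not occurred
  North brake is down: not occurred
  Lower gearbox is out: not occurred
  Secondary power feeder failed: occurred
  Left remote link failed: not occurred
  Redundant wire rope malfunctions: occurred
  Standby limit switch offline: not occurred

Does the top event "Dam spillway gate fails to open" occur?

Yes

Control chain lost [AND]: Secondary power feeder failed=occurs, Redundant wire rope malfunctions=occurs → all inputs occur → occurs.
Power feed unavailable [AND]: Left remote link failed=not, Standby limit switch offline=not, Control chain lost=occurs → not all inputs occur → does not occur.
Local branch down [OR]: Hoist motor is down=not, Position sensor offline=occurs, Power feed unavailable=not → at least one input occurs → occurs.
Remote branch down [AND]: North brake is down=not, Local branch down=occurs → not all inputs occur → does not occur.
Hoist path lost [OR]: Manual crank fails=not, Lower gearbox is out=not, Outboard brake 2 stuck=not, Hoist motor 2 failed=not → no input occurs → does not occur.
Backup hoist fails [OR]: Forward local panel degraded=occurs, Hoist path lost=not → at least one input occurs → occurs.
Control chain 2 unavailable [OR]: Backup hoist fails=occurs, Aft position sensor 2 faulted=not, #2 remote link 2 malfunctions=not → at least one input occurs → occurs.
Dam spillway gate fails to open [OR]: Remote branch down=not, Control chain 2 unavailable=occurs, Emergency limit switch 2 degraded=not → at least one input occurs → occurs.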